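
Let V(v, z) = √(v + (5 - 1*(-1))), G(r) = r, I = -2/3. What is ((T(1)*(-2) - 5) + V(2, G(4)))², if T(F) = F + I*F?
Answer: 361/9 - 68*√2/3 ≈ 8.0556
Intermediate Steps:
I = -⅔ (I = -2*⅓ = -⅔ ≈ -0.66667)
T(F) = F/3 (T(F) = F - 2*F/3 = F/3)
V(v, z) = √(6 + v) (V(v, z) = √(v + (5 + 1)) = √(v + 6) = √(6 + v))
((T(1)*(-2) - 5) + V(2, G(4)))² = ((((⅓)*1)*(-2) - 5) + √(6 + 2))² = (((⅓)*(-2) - 5) + √8)² = ((-⅔ - 5) + 2*√2)² = (-17/3 + 2*√2)²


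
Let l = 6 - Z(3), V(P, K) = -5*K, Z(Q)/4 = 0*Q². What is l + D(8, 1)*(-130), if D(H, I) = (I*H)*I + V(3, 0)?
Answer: -1034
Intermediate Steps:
Z(Q) = 0 (Z(Q) = 4*(0*Q²) = 4*0 = 0)
D(H, I) = H*I² (D(H, I) = (I*H)*I - 5*0 = (H*I)*I + 0 = H*I² + 0 = H*I²)
l = 6 (l = 6 - 1*0 = 6 + 0 = 6)
l + D(8, 1)*(-130) = 6 + (8*1²)*(-130) = 6 + (8*1)*(-130) = 6 + 8*(-130) = 6 - 1040 = -1034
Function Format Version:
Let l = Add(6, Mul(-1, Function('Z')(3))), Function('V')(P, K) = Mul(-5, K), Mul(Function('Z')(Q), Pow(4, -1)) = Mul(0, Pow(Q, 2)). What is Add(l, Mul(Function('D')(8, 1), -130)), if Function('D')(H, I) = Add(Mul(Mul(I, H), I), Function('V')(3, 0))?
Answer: -1034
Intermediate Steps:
Function('Z')(Q) = 0 (Function('Z')(Q) = Mul(4, Mul(0, Pow(Q, 2))) = Mul(4, 0) = 0)
Function('D')(H, I) = Mul(H, Pow(I, 2)) (Function('D')(H, I) = Add(Mul(Mul(I, H), I), Mul(-5, 0)) = Add(Mul(Mul(H, I), I), 0) = Add(Mul(H, Pow(I, 2)), 0) = Mul(H, Pow(I, 2)))
l = 6 (l = Add(6, Mul(-1, 0)) = Add(6, 0) = 6)
Add(l, Mul(Function('D')(8, 1), -130)) = Add(6, Mul(Mul(8, Pow(1, 2)), -130)) = Add(6, Mul(Mul(8, 1), -130)) = Add(6, Mul(8, -130)) = Add(6, -1040) = -1034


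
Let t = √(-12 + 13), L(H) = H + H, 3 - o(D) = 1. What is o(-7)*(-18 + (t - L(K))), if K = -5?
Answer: -14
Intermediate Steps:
o(D) = 2 (o(D) = 3 - 1*1 = 3 - 1 = 2)
L(H) = 2*H
t = 1 (t = √1 = 1)
o(-7)*(-18 + (t - L(K))) = 2*(-18 + (1 - 2*(-5))) = 2*(-18 + (1 - 1*(-10))) = 2*(-18 + (1 + 10)) = 2*(-18 + 11) = 2*(-7) = -14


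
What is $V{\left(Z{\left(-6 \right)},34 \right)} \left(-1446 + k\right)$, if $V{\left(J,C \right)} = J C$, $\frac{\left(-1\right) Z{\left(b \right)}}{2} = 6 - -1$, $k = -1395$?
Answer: $1352316$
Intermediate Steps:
$Z{\left(b \right)} = -14$ ($Z{\left(b \right)} = - 2 \left(6 - -1\right) = - 2 \left(6 + 1\right) = \left(-2\right) 7 = -14$)
$V{\left(J,C \right)} = C J$
$V{\left(Z{\left(-6 \right)},34 \right)} \left(-1446 + k\right) = 34 \left(-14\right) \left(-1446 - 1395\right) = \left(-476\right) \left(-2841\right) = 1352316$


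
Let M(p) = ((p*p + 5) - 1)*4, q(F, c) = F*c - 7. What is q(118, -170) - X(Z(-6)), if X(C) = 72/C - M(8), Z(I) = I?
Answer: -19783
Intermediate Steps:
q(F, c) = -7 + F*c
M(p) = 16 + 4*p² (M(p) = ((p² + 5) - 1)*4 = ((5 + p²) - 1)*4 = (4 + p²)*4 = 16 + 4*p²)
X(C) = -272 + 72/C (X(C) = 72/C - (16 + 4*8²) = 72/C - (16 + 4*64) = 72/C - (16 + 256) = 72/C - 1*272 = 72/C - 272 = -272 + 72/C)
q(118, -170) - X(Z(-6)) = (-7 + 118*(-170)) - (-272 + 72/(-6)) = (-7 - 20060) - (-272 + 72*(-⅙)) = -20067 - (-272 - 12) = -20067 - 1*(-284) = -20067 + 284 = -19783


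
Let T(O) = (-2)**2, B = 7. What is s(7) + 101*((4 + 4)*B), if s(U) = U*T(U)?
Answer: 5684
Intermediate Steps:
T(O) = 4
s(U) = 4*U (s(U) = U*4 = 4*U)
s(7) + 101*((4 + 4)*B) = 4*7 + 101*((4 + 4)*7) = 28 + 101*(8*7) = 28 + 101*56 = 28 + 5656 = 5684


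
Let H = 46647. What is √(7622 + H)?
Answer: √54269 ≈ 232.96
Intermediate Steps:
√(7622 + H) = √(7622 + 46647) = √54269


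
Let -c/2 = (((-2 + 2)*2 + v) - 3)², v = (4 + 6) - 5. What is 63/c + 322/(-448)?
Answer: -275/32 ≈ -8.5938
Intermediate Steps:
v = 5 (v = 10 - 5 = 5)
c = -8 (c = -2*(((-2 + 2)*2 + 5) - 3)² = -2*((0*2 + 5) - 3)² = -2*((0 + 5) - 3)² = -2*(5 - 3)² = -2*2² = -2*4 = -8)
63/c + 322/(-448) = 63/(-8) + 322/(-448) = 63*(-⅛) + 322*(-1/448) = -63/8 - 23/32 = -275/32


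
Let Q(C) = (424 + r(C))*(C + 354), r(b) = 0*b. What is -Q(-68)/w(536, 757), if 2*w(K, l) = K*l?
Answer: -30316/50719 ≈ -0.59772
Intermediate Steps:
r(b) = 0
w(K, l) = K*l/2 (w(K, l) = (K*l)/2 = K*l/2)
Q(C) = 150096 + 424*C (Q(C) = (424 + 0)*(C + 354) = 424*(354 + C) = 150096 + 424*C)
-Q(-68)/w(536, 757) = -(150096 + 424*(-68))/((½)*536*757) = -(150096 - 28832)/202876 = -121264/202876 = -1*30316/50719 = -30316/50719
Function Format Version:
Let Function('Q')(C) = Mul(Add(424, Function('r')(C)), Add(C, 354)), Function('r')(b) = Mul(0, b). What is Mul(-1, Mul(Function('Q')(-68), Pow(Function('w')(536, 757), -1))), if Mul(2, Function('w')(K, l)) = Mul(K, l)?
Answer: Rational(-30316, 50719) ≈ -0.59772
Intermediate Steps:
Function('r')(b) = 0
Function('w')(K, l) = Mul(Rational(1, 2), K, l) (Function('w')(K, l) = Mul(Rational(1, 2), Mul(K, l)) = Mul(Rational(1, 2), K, l))
Function('Q')(C) = Add(150096, Mul(424, C)) (Function('Q')(C) = Mul(Add(424, 0), Add(C, 354)) = Mul(424, Add(354, C)) = Add(150096, Mul(424, C)))
Mul(-1, Mul(Function('Q')(-68), Pow(Function('w')(536, 757), -1))) = Mul(-1, Mul(Add(150096, Mul(424, -68)), Pow(Mul(Rational(1, 2), 536, 757), -1))) = Mul(-1, Mul(Add(150096, -28832), Pow(202876, -1))) = Mul(-1, Mul(121264, Rational(1, 202876))) = Mul(-1, Rational(30316, 50719)) = Rational(-30316, 50719)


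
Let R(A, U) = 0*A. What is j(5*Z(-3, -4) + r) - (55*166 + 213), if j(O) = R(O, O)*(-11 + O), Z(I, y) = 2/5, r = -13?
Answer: -9343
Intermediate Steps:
R(A, U) = 0
Z(I, y) = ⅖ (Z(I, y) = 2*(⅕) = ⅖)
j(O) = 0 (j(O) = 0*(-11 + O) = 0)
j(5*Z(-3, -4) + r) - (55*166 + 213) = 0 - (55*166 + 213) = 0 - (9130 + 213) = 0 - 1*9343 = 0 - 9343 = -9343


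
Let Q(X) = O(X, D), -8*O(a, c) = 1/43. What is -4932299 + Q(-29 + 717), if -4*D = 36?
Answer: -1696710857/344 ≈ -4.9323e+6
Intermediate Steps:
D = -9 (D = -1/4*36 = -9)
O(a, c) = -1/344 (O(a, c) = -1/8/43 = -1/8*1/43 = -1/344)
Q(X) = -1/344
-4932299 + Q(-29 + 717) = -4932299 - 1/344 = -1696710857/344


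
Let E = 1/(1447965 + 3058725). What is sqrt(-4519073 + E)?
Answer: I*sqrt(91783523891408588610)/4506690 ≈ 2125.8*I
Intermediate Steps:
E = 1/4506690 ≈ 2.2189e-7
sqrt(-4519073 + E) = sqrt(-4519073 + 1/4506690) = sqrt(-20366061098369/4506690) = I*sqrt(91783523891408588610)/4506690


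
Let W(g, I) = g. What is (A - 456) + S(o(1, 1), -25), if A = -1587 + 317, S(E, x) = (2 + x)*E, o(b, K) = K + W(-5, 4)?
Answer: -1634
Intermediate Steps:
o(b, K) = -5 + K (o(b, K) = K - 5 = -5 + K)
S(E, x) = E*(2 + x)
A = -1270
(A - 456) + S(o(1, 1), -25) = (-1270 - 456) + (-5 + 1)*(2 - 25) = -1726 - 4*(-23) = -1726 + 92 = -1634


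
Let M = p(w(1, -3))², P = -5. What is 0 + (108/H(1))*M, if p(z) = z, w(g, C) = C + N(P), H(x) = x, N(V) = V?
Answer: 6912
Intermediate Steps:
w(g, C) = -5 + C (w(g, C) = C - 5 = -5 + C)
M = 64 (M = (-5 - 3)² = (-8)² = 64)
0 + (108/H(1))*M = 0 + (108/1)*64 = 0 + (108*1)*64 = 0 + 108*64 = 0 + 6912 = 6912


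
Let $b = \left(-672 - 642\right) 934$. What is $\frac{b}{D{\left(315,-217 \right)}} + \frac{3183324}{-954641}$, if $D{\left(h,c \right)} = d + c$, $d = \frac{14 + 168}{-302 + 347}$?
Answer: $\frac{52691853662328}{9148324703} \approx 5759.7$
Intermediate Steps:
$d = \frac{182}{45} \approx 4.0444$
$D{\left(h,c \right)} = \frac{182}{45} + c$
$b = -1227276$ ($b = \left(-1314\right) 934 = -1227276$)
$\frac{b}{D{\left(315,-217 \right)}} + \frac{3183324}{-954641} = - \frac{1227276}{\frac{182}{45} - 217} + \frac{3183324}{-954641} = - \frac{1227276}{- \frac{9583}{45}} + 3183324 \left(- \frac{1}{954641}\right) = \left(-1227276\right) \left(- \frac{45}{9583}\right) - \frac{3183324}{954641} = \frac{55227420}{9583} - \frac{3183324}{954641} = \frac{52691853662328}{9148324703}$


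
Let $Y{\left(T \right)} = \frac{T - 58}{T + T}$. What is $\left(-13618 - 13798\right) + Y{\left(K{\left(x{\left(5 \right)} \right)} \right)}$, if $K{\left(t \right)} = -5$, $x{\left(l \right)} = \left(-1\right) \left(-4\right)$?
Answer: $- \frac{274097}{10} \approx -27410.0$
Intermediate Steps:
$x{\left(l \right)} = 4$
$Y{\left(T \right)} = \frac{-58 + T}{2 T}$
$\left(-13618 - 13798\right) + Y{\left(K{\left(x{\left(5 \right)} \right)} \right)} = \left(-13618 - 13798\right) + \frac{-58 - 5}{2 \left(-5\right)} = \left(-13618 - 13798\right) + \frac{1}{2} \left(- \frac{1}{5}\right) \left(-63\right) = -27416 + \frac{63}{10} = - \frac{274097}{10}$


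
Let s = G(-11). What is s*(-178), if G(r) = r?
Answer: 1958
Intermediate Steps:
s = -11
s*(-178) = -11*(-178) = 1958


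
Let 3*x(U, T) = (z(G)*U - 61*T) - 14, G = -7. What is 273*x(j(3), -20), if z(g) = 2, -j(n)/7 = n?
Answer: 105924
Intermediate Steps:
j(n) = -7*n
x(U, T) = -14/3 - 61*T/3 + 2*U/3 (x(U, T) = ((2*U - 61*T) - 14)/3 = ((-61*T + 2*U) - 14)/3 = (-14 - 61*T + 2*U)/3 = -14/3 - 61*T/3 + 2*U/3)
273*x(j(3), -20) = 273*(-14/3 - 61/3*(-20) + 2*(-7*3)/3) = 273*(-14/3 + 1220/3 + (2/3)*(-21)) = 273*(-14/3 + 1220/3 - 14) = 273*388 = 105924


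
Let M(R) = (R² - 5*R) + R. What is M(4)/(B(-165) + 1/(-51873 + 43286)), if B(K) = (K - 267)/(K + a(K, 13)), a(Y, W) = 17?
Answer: 0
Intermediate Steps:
M(R) = R² - 4*R
B(K) = (-267 + K)/(17 + K) (B(K) = (K - 267)/(K + 17) = (-267 + K)/(17 + K))
M(4)/(B(-165) + 1/(-51873 + 43286)) = (4*(-4 + 4))/((-267 - 165)/(17 - 165) + 1/(-51873 + 43286)) = (4*0)/(-432/(-148) + 1/(-8587)) = 0/(-1/148*(-432) - 1/8587) = 0/(108/37 - 1/8587) = 0/(927359/317719) = 0*(317719/927359) = 0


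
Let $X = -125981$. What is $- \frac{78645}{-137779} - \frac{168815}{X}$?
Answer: $\frac{33166937630}{17357536199} \approx 1.9108$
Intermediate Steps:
$- \frac{78645}{-137779} - \frac{168815}{X} = - \frac{78645}{-137779} - \frac{168815}{-125981} = \left(-78645\right) \left(- \frac{1}{137779}\right) - - \frac{168815}{125981} = \frac{78645}{137779} + \frac{168815}{125981} = \frac{33166937630}{17357536199}$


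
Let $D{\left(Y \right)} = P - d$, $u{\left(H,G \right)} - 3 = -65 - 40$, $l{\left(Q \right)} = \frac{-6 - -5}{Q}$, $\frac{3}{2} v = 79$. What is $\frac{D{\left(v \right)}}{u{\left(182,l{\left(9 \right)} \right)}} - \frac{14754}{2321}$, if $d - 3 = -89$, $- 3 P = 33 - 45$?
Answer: $- \frac{285633}{39457} \approx -7.2391$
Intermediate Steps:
$v = \frac{158}{3}$ ($v = \frac{2}{3} \cdot 79 = \frac{158}{3} \approx 52.667$)
$l{\left(Q \right)} = - \frac{1}{Q}$ ($l{\left(Q \right)} = \frac{-6 + 5}{Q} = - \frac{1}{Q}$)
$P = 4$ ($P = - \frac{33 - 45}{3} = \left(- \frac{1}{3}\right) \left(-12\right) = 4$)
$u{\left(H,G \right)} = -102$ ($u{\left(H,G \right)} = 3 - 105 = -102$)
$d = -86$ ($d = 3 - 89 = -86$)
$D{\left(Y \right)} = 90$ ($D{\left(Y \right)} = 4 - -86 = 4 + 86 = 90$)
$\frac{D{\left(v \right)}}{u{\left(182,l{\left(9 \right)} \right)}} - \frac{14754}{2321} = \frac{90}{-102} - \frac{14754}{2321} = 90 \left(- \frac{1}{102}\right) - \frac{14754}{2321} = - \frac{15}{17} - \frac{14754}{2321} = - \frac{285633}{39457}$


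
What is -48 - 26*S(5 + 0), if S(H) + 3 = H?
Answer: -100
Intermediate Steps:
S(H) = -3 + H
-48 - 26*S(5 + 0) = -48 - 26*(-3 + (5 + 0)) = -48 - 26*(-3 + 5) = -48 - 26*2 = -48 - 52 = -100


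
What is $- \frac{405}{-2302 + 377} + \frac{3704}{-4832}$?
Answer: $- \frac{129331}{232540} \approx -0.55617$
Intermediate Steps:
$- \frac{405}{-2302 + 377} + \frac{3704}{-4832} = - \frac{405}{-1925} + 3704 \left(- \frac{1}{4832}\right) = \left(-405\right) \left(- \frac{1}{1925}\right) - \frac{463}{604} = \frac{81}{385} - \frac{463}{604} = - \frac{129331}{232540}$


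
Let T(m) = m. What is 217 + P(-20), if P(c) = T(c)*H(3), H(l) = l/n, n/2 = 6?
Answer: 212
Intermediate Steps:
n = 12 (n = 2*6 = 12)
H(l) = l/12
P(c) = c/4 (P(c) = c*((1/12)*3) = c*(¼) = c/4)
217 + P(-20) = 217 + (¼)*(-20) = 217 - 5 = 212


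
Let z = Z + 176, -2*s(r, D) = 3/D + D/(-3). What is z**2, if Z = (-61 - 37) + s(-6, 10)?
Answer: 22762441/3600 ≈ 6322.9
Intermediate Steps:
s(r, D) = -3/(2*D) + D/6 (s(r, D) = -(3/D + D/(-3))/2 = -(3/D + D*(-1/3))/2 = -(3/D - D/3)/2 = -3/(2*D) + D/6)
Z = -5789/60 (Z = (-61 - 37) + (1/6)*(-9 + 10**2)/10 = -98 + (1/6)*(1/10)*(-9 + 100) = -98 + (1/6)*(1/10)*91 = -98 + 91/60 = -5789/60 ≈ -96.483)
z = 4771/60 (z = -5789/60 + 176 = 4771/60 ≈ 79.517)
z**2 = (4771/60)**2 = 22762441/3600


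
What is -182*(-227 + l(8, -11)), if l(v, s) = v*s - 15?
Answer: 60060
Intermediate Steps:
l(v, s) = -15 + s*v (l(v, s) = s*v - 15 = -15 + s*v)
-182*(-227 + l(8, -11)) = -182*(-227 + (-15 - 11*8)) = -182*(-227 + (-15 - 88)) = -182*(-227 - 103) = -182*(-330) = 60060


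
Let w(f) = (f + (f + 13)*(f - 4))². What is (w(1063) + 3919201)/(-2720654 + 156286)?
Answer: -650425689205/1282184 ≈ -5.0728e+5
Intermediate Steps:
w(f) = (f + (-4 + f)*(13 + f))² (w(f) = (f + (13 + f)*(-4 + f))² = (f + (-4 + f)*(13 + f))²)
(w(1063) + 3919201)/(-2720654 + 156286) = ((-52 + 1063² + 10*1063)² + 3919201)/(-2720654 + 156286) = ((-52 + 1129969 + 10630)² + 3919201)/(-2564368) = (1140547² + 3919201)*(-1/2564368) = (1300847459209 + 3919201)*(-1/2564368) = 1300851378410*(-1/2564368) = -650425689205/1282184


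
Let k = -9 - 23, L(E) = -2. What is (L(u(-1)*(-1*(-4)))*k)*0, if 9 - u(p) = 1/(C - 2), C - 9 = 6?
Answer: 0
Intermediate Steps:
C = 15 (C = 9 + 6 = 15)
u(p) = 116/13 (u(p) = 9 - 1/(15 - 2) = 9 - 1/13 = 116/13)
k = -32
(L(u(-1)*(-1*(-4)))*k)*0 = -2*(-32)*0 = 64*0 = 0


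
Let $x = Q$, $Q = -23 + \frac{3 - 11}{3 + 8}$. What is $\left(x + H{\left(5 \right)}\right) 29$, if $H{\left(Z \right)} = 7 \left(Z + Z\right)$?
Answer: $\frac{14761}{11} \approx 1341.9$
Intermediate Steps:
$Q = - \frac{261}{11}$ ($Q = -23 - \frac{8}{11} = - \frac{261}{11} \approx -23.727$)
$x = - \frac{261}{11} \approx -23.727$
$H{\left(Z \right)} = 14 Z$ ($H{\left(Z \right)} = 7 \cdot 2 Z = 14 Z$)
$\left(x + H{\left(5 \right)}\right) 29 = \left(- \frac{261}{11} + 14 \cdot 5\right) 29 = \left(- \frac{261}{11} + 70\right) 29 = \frac{509}{11} \cdot 29 = \frac{14761}{11}$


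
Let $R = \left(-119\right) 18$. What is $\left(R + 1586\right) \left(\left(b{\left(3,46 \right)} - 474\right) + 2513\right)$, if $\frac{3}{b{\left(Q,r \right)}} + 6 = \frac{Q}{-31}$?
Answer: $- \frac{71404856}{63} \approx -1.1334 \cdot 10^{6}$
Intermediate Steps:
$b{\left(Q,r \right)} = \frac{3}{-6 - \frac{Q}{31}}$ ($b{\left(Q,r \right)} = \frac{3}{-6 + \frac{Q}{-31}} = \frac{3}{-6 + Q \left(- \frac{1}{31}\right)} = \frac{3}{-6 - \frac{Q}{31}}$)
$R = -2142$
$\left(R + 1586\right) \left(\left(b{\left(3,46 \right)} - 474\right) + 2513\right) = \left(-2142 + 1586\right) \left(\left(- \frac{93}{186 + 3} - 474\right) + 2513\right) = - 556 \left(\left(- \frac{93}{189} - 474\right) + 2513\right) = - 556 \left(\left(\left(-93\right) \frac{1}{189} - 474\right) + 2513\right) = - 556 \left(\left(- \frac{31}{63} - 474\right) + 2513\right) = - 556 \left(- \frac{29893}{63} + 2513\right) = \left(-556\right) \frac{128426}{63} = - \frac{71404856}{63}$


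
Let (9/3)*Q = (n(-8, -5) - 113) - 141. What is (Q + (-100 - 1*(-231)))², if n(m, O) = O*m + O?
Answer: 3364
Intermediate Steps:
n(m, O) = O + O*m
Q = -73 (Q = ((-5*(1 - 8) - 113) - 141)/3 = ((-5*(-7) - 113) - 141)/3 = ((35 - 113) - 141)/3 = (-78 - 141)/3 = (⅓)*(-219) = -73)
(Q + (-100 - 1*(-231)))² = (-73 + (-100 - 1*(-231)))² = (-73 + (-100 + 231))² = (-73 + 131)² = 58² = 3364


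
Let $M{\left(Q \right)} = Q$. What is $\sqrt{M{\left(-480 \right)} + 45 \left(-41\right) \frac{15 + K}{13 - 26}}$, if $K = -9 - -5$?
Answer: $\frac{\sqrt{182715}}{13} \approx 32.881$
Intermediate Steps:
$K = -4$ ($K = -9 + 5 = -4$)
$\sqrt{M{\left(-480 \right)} + 45 \left(-41\right) \frac{15 + K}{13 - 26}} = \sqrt{-480 + 45 \left(-41\right) \frac{15 - 4}{13 - 26}} = \sqrt{-480 - 1845 \frac{11}{-13}} = \sqrt{-480 - 1845 \cdot 11 \left(- \frac{1}{13}\right)} = \sqrt{-480 - - \frac{20295}{13}} = \sqrt{-480 + \frac{20295}{13}} = \sqrt{\frac{14055}{13}} = \frac{\sqrt{182715}}{13}$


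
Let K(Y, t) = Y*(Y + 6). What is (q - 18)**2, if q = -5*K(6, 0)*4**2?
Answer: 33385284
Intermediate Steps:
K(Y, t) = Y*(6 + Y)
q = -5760 (q = -30*(6 + 6)*4**2 = -30*12*16 = -5*72*16 = -360*16 = -5760)
(q - 18)**2 = (-5760 - 18)**2 = (-5778)**2 = 33385284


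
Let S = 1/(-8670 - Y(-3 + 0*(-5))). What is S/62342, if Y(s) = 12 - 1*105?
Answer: -1/534707334 ≈ -1.8702e-9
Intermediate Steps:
Y(s) = -93 (Y(s) = 12 - 105 = -93)
S = -1/8577 (S = 1/(-8670 - 1*(-93)) = 1/(-8670 + 93) = 1/(-8577) = -1/8577 ≈ -0.00011659)
S/62342 = -1/8577/62342 = -1/8577*1/62342 = -1/534707334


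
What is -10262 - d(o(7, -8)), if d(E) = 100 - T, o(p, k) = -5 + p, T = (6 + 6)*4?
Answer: -10314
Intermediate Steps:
T = 48 (T = 12*4 = 48)
d(E) = 52 (d(E) = 100 - 1*48 = 100 - 48 = 52)
-10262 - d(o(7, -8)) = -10262 - 1*52 = -10262 - 52 = -10314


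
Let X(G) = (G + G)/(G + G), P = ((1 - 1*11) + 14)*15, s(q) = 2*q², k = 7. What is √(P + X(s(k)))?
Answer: √61 ≈ 7.8102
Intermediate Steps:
P = 60 (P = ((1 - 11) + 14)*15 = (-10 + 14)*15 = 4*15 = 60)
X(G) = 1 (X(G) = (2*G)/((2*G)) = (2*G)*(1/(2*G)) = 1)
√(P + X(s(k))) = √(60 + 1) = √61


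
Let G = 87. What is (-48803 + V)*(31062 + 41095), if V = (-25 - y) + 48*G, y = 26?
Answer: -3223830446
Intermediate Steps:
V = 4125 (V = (-25 - 1*26) + 48*87 = (-25 - 26) + 4176 = -51 + 4176 = 4125)
(-48803 + V)*(31062 + 41095) = (-48803 + 4125)*(31062 + 41095) = -44678*72157 = -3223830446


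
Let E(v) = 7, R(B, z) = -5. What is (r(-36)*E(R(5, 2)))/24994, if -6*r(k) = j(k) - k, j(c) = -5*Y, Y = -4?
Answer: -98/37491 ≈ -0.0026140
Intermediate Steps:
j(c) = 20 (j(c) = -5*(-4) = 20)
r(k) = -10/3 + k/6 (r(k) = -(20 - k)/6 = -10/3 + k/6)
(r(-36)*E(R(5, 2)))/24994 = ((-10/3 + (1/6)*(-36))*7)/24994 = ((-10/3 - 6)*7)*(1/24994) = -28/3*7*(1/24994) = -196/3*1/24994 = -98/37491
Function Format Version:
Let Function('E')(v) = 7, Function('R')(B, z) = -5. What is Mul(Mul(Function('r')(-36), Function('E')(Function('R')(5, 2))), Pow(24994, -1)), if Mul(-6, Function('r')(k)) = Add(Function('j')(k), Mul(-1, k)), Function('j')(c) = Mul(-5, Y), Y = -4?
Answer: Rational(-98, 37491) ≈ -0.0026140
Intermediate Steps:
Function('j')(c) = 20 (Function('j')(c) = Mul(-5, -4) = 20)
Function('r')(k) = Add(Rational(-10, 3), Mul(Rational(1, 6), k)) (Function('r')(k) = Mul(Rational(-1, 6), Add(20, Mul(-1, k))) = Add(Rational(-10, 3), Mul(Rational(1, 6), k)))
Mul(Mul(Function('r')(-36), Function('E')(Function('R')(5, 2))), Pow(24994, -1)) = Mul(Mul(Add(Rational(-10, 3), Mul(Rational(1, 6), -36)), 7), Pow(24994, -1)) = Mul(Mul(Add(Rational(-10, 3), -6), 7), Rational(1, 24994)) = Mul(Mul(Rational(-28, 3), 7), Rational(1, 24994)) = Mul(Rational(-196, 3), Rational(1, 24994)) = Rational(-98, 37491)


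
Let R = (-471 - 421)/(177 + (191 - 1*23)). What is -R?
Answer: 892/345 ≈ 2.5855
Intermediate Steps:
R = -892/345 (R = -892/(177 + (191 - 23)) = -892/(177 + 168) = -892/345 ≈ -2.5855)
-R = -1*(-892/345) = 892/345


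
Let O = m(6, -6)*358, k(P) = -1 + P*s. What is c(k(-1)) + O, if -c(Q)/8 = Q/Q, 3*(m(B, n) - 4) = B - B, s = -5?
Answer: 1424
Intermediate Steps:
m(B, n) = 4 (m(B, n) = 4 + (B - B)/3 = 4 + (⅓)*0 = 4 + 0 = 4)
k(P) = -1 - 5*P (k(P) = -1 + P*(-5) = -1 - 5*P)
c(Q) = -8 (c(Q) = -8*Q/Q = -8*1 = -8)
O = 1432 (O = 4*358 = 1432)
c(k(-1)) + O = -8 + 1432 = 1424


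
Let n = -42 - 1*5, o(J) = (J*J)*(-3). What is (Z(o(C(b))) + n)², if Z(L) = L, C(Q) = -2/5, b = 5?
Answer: 1408969/625 ≈ 2254.4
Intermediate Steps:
C(Q) = -⅖ (C(Q) = -2*⅕ = -⅖)
o(J) = -3*J² (o(J) = J²*(-3) = -3*J²)
n = -47 (n = -42 - 5 = -47)
(Z(o(C(b))) + n)² = (-3*(-⅖)² - 47)² = (-3*4/25 - 47)² = (-12/25 - 47)² = (-1187/25)² = 1408969/625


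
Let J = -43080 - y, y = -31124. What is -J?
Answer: 11956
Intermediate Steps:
J = -11956 (J = -43080 - 1*(-31124) = -43080 + 31124 = -11956)
-J = -1*(-11956) = 11956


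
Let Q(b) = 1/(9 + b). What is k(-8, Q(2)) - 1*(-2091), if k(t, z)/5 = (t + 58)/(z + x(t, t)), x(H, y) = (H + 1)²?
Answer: 113189/54 ≈ 2096.1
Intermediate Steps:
x(H, y) = (1 + H)²
k(t, z) = 5*(58 + t)/(z + (1 + t)²) (k(t, z) = 5*((t + 58)/(z + (1 + t)²)) = 5*((58 + t)/(z + (1 + t)²)) = 5*(58 + t)/(z + (1 + t)²))
k(-8, Q(2)) - 1*(-2091) = 5*(58 - 8)/(1/(9 + 2) + (1 - 8)²) - 1*(-2091) = 5*50/(1/11 + (-7)²) + 2091 = 5*50/(1/11 + 49) + 2091 = 5*50/(540/11) + 2091 = 5*(11/540)*50 + 2091 = 275/54 + 2091 = 113189/54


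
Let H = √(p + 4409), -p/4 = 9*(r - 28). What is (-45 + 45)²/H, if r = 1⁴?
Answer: 0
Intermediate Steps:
r = 1
p = 972 (p = -36*(1 - 28) = -36*(-27) = -4*(-243) = 972)
H = √5381 (H = √(972 + 4409) = √5381 ≈ 73.355)
(-45 + 45)²/H = (-45 + 45)²/(√5381) = 0²*(√5381/5381) = 0*(√5381/5381) = 0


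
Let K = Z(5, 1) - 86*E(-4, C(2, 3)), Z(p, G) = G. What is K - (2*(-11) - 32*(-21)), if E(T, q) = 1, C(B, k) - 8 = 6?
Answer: -735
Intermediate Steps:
C(B, k) = 14 (C(B, k) = 8 + 6 = 14)
K = -85 (K = 1 - 86*1 = 1 - 86 = -85)
K - (2*(-11) - 32*(-21)) = -85 - (2*(-11) - 32*(-21)) = -85 - (-22 + 672) = -85 - 1*650 = -85 - 650 = -735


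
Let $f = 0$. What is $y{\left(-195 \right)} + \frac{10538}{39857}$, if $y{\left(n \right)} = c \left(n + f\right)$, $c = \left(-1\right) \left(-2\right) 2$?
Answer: $- \frac{31077922}{39857} \approx -779.74$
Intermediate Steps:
$c = 4$ ($c = 2 \cdot 2 = 4$)
$y{\left(n \right)} = 4 n$ ($y{\left(n \right)} = 4 \left(n + 0\right) = 4 n$)
$y{\left(-195 \right)} + \frac{10538}{39857} = 4 \left(-195\right) + \frac{10538}{39857} = -780 + 10538 \cdot \frac{1}{39857} = -780 + \frac{10538}{39857} = - \frac{31077922}{39857}$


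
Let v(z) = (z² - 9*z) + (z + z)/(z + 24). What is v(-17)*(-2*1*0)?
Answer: 0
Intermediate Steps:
v(z) = z² - 9*z + 2*z/(24 + z) (v(z) = (z² - 9*z) + (2*z)/(24 + z) = (z² - 9*z) + 2*z/(24 + z) = z² - 9*z + 2*z/(24 + z))
v(-17)*(-2*1*0) = (-17*(-214 + (-17)² + 15*(-17))/(24 - 17))*(-2*1*0) = (-17*(-214 + 289 - 255)/7)*(-2*0) = -17*⅐*(-180)*0 = (3060/7)*0 = 0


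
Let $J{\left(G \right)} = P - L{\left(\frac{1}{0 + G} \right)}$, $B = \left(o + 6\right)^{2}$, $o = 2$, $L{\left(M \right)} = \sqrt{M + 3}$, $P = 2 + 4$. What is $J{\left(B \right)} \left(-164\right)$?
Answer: $-984 + \frac{41 \sqrt{193}}{2} \approx -699.21$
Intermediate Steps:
$P = 6$
$L{\left(M \right)} = \sqrt{3 + M}$
$B = 64$ ($B = \left(2 + 6\right)^{2} = 8^{2} = 64$)
$J{\left(G \right)} = 6 - \sqrt{3 + \frac{1}{G}}$ ($J{\left(G \right)} = 6 - \sqrt{3 + \frac{1}{0 + G}} = 6 - \sqrt{3 + \frac{1}{G}}$)
$J{\left(B \right)} \left(-164\right) = \left(6 - \sqrt{3 + \frac{1}{64}}\right) \left(-164\right) = \left(6 - \sqrt{\frac{193}{64}}\right) \left(-164\right) = \left(6 - \frac{\sqrt{193}}{8}\right) \left(-164\right) = -984 + \frac{41 \sqrt{193}}{2}$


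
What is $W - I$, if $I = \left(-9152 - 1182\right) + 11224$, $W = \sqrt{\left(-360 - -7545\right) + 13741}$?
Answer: $-890 + \sqrt{20926} \approx -745.34$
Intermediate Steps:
$W = \sqrt{20926}$ ($W = \sqrt{\left(-360 + 7545\right) + 13741} = \sqrt{7185 + 13741} = \sqrt{20926} \approx 144.66$)
$I = 890$ ($I = -10334 + 11224 = 890$)
$W - I = \sqrt{20926} - 890 = -890 + \sqrt{20926}$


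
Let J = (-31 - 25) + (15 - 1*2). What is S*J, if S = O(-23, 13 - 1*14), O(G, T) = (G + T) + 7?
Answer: 731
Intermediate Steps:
O(G, T) = 7 + G + T
J = -43 (J = -56 + (15 - 2) = -56 + 13 = -43)
S = -17 (S = 7 - 23 + (13 - 1*14) = 7 - 23 + (13 - 14) = 7 - 23 - 1 = -17)
S*J = -17*(-43) = 731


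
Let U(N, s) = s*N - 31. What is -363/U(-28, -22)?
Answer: -121/195 ≈ -0.62051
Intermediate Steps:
U(N, s) = -31 + N*s (U(N, s) = N*s - 31 = -31 + N*s)
-363/U(-28, -22) = -363/(-31 - 28*(-22)) = -363/(-31 + 616) = -363/585 = -363*1/585 = -121/195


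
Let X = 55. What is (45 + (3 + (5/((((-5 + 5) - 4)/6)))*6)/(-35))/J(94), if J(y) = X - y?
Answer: -77/65 ≈ -1.1846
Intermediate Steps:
J(y) = 55 - y
(45 + (3 + (5/((((-5 + 5) - 4)/6)))*6)/(-35))/J(94) = (45 + (3 + (5/((((-5 + 5) - 4)/6)))*6)/(-35))/(55 - 1*94) = (45 - (3 + (5/(((0 - 4)*(⅙))))*6)/35)/(55 - 94) = (45 - (3 + (5/((-4*⅙)))*6)/35)/(-39) = (45 - (3 + (5/(-⅔))*6)/35)*(-1/39) = (45 - (3 + (5*(-3/2))*6)/35)*(-1/39) = (45 - (3 - 15/2*6)/35)*(-1/39) = (45 - (3 - 45)/35)*(-1/39) = (45 - 1/35*(-42))*(-1/39) = (45 + 6/5)*(-1/39) = (231/5)*(-1/39) = -77/65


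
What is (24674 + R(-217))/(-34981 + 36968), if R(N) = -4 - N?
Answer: 24887/1987 ≈ 12.525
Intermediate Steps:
(24674 + R(-217))/(-34981 + 36968) = (24674 + (-4 - 1*(-217)))/(-34981 + 36968) = (24674 + (-4 + 217))/1987 = (24674 + 213)*(1/1987) = 24887*(1/1987) = 24887/1987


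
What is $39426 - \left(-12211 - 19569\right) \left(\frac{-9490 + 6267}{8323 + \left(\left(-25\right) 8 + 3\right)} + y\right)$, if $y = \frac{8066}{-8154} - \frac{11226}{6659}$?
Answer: $- \frac{6418868424139436}{110305342809} \approx -58192.0$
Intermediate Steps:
$y = - \frac{72624149}{27148743}$ ($y = 8066 \left(- \frac{1}{8154}\right) - \frac{11226}{6659} = - \frac{4033}{4077} - \frac{11226}{6659} = - \frac{72624149}{27148743} \approx -2.675$)
$39426 - \left(-12211 - 19569\right) \left(\frac{-9490 + 6267}{8323 + \left(\left(-25\right) 8 + 3\right)} + y\right) = 39426 - \left(-12211 - 19569\right) \left(\frac{-9490 + 6267}{8323 + \left(\left(-25\right) 8 + 3\right)} - \frac{72624149}{27148743}\right) = 39426 - - 31780 \left(- \frac{3223}{8323 + \left(-200 + 3\right)} - \frac{72624149}{27148743}\right) = 39426 - - 31780 \left(- \frac{3223}{8323 - 197} - \frac{72624149}{27148743}\right) = 39426 - - 31780 \left(- \frac{3223}{8126} - \frac{72624149}{27148743}\right) = 39426 - \left(-31780\right) \left(- \frac{677644233463}{220610685618}\right) = 39426 - \frac{10767766869727070}{110305342809} = - \frac{6418868424139436}{110305342809}$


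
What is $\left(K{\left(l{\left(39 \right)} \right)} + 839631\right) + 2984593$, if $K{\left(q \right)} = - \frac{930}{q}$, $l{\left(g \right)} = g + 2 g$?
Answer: $\frac{149144426}{39} \approx 3.8242 \cdot 10^{6}$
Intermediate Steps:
$l{\left(g \right)} = 3 g$
$\left(K{\left(l{\left(39 \right)} \right)} + 839631\right) + 2984593 = \left(- \frac{930}{3 \cdot 39} + 839631\right) + 2984593 = \left(- \frac{930}{117} + 839631\right) + 2984593 = \left(\left(-930\right) \frac{1}{117} + 839631\right) + 2984593 = \left(- \frac{310}{39} + 839631\right) + 2984593 = \frac{32745299}{39} + 2984593 = \frac{149144426}{39}$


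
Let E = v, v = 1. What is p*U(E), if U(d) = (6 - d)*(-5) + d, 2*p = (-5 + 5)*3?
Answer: 0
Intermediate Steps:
E = 1
p = 0 (p = ((-5 + 5)*3)/2 = (0*3)/2 = (½)*0 = 0)
U(d) = -30 + 6*d (U(d) = (-30 + 5*d) + d = -30 + 6*d)
p*U(E) = 0*(-30 + 6*1) = 0*(-30 + 6) = 0*(-24) = 0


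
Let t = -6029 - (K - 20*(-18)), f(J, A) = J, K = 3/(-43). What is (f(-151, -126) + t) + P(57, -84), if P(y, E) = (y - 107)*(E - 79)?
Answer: 69233/43 ≈ 1610.1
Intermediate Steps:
K = -3/43 (K = 3*(-1/43) = -3/43 ≈ -0.069767)
P(y, E) = (-107 + y)*(-79 + E)
t = -274724/43 (t = -6029 - (-3/43 - 20*(-18)) = -6029 - (-3/43 + 360) = -6029 - 1*15477/43 = -6029 - 15477/43 = -274724/43 ≈ -6388.9)
(f(-151, -126) + t) + P(57, -84) = (-151 - 274724/43) + (8453 - 107*(-84) - 79*57 - 84*57) = -281217/43 + (8453 + 8988 - 4503 - 4788) = -281217/43 + 8150 = 69233/43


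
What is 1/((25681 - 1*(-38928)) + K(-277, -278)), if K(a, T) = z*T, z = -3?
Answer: 1/65443 ≈ 1.5280e-5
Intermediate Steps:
K(a, T) = -3*T
1/((25681 - 1*(-38928)) + K(-277, -278)) = 1/((25681 - 1*(-38928)) - 3*(-278)) = 1/((25681 + 38928) + 834) = 1/(64609 + 834) = 1/65443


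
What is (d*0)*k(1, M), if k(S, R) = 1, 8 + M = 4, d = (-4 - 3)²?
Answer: 0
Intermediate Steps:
d = 49 (d = (-7)² = 49)
M = -4 (M = -8 + 4 = -4)
(d*0)*k(1, M) = (49*0)*1 = 0*1 = 0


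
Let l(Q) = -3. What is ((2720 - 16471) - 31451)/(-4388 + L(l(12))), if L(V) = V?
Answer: 45202/4391 ≈ 10.294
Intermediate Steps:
((2720 - 16471) - 31451)/(-4388 + L(l(12))) = ((2720 - 16471) - 31451)/(-4388 - 3) = (-13751 - 31451)/(-4391) = -45202*(-1/4391) = 45202/4391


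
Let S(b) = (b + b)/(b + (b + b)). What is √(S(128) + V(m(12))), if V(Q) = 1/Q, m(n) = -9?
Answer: √5/3 ≈ 0.74536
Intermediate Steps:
S(b) = ⅔ (S(b) = (2*b)/(b + 2*b) = (2*b)/((3*b)) = (2*b)*(1/(3*b)) = ⅔)
√(S(128) + V(m(12))) = √(⅔ + 1/(-9)) = √(⅔ - ⅑) = √(5/9) = √5/3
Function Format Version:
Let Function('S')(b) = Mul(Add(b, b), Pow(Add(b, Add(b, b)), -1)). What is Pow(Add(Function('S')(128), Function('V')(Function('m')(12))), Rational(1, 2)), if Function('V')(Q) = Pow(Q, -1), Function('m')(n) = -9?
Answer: Mul(Rational(1, 3), Pow(5, Rational(1, 2))) ≈ 0.74536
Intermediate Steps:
Function('S')(b) = Rational(2, 3) (Function('S')(b) = Mul(Mul(2, b), Pow(Add(b, Mul(2, b)), -1)) = Mul(Mul(2, b), Pow(Mul(3, b), -1)) = Mul(Mul(2, b), Mul(Rational(1, 3), Pow(b, -1))) = Rational(2, 3))
Pow(Add(Function('S')(128), Function('V')(Function('m')(12))), Rational(1, 2)) = Pow(Add(Rational(2, 3), Pow(-9, -1)), Rational(1, 2)) = Pow(Add(Rational(2, 3), Rational(-1, 9)), Rational(1, 2)) = Pow(Rational(5, 9), Rational(1, 2)) = Mul(Rational(1, 3), Pow(5, Rational(1, 2)))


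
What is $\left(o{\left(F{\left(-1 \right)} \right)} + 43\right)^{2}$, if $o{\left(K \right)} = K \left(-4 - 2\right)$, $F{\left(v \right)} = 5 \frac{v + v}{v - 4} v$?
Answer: $3025$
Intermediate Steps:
$F{\left(v \right)} = \frac{10 v^{2}}{-4 + v}$ ($F{\left(v \right)} = 5 \frac{2 v}{-4 + v} v = \frac{10 v}{-4 + v} v = \frac{10 v^{2}}{-4 + v}$)
$o{\left(K \right)} = - 6 K$ ($o{\left(K \right)} = K \left(-6\right) = - 6 K$)
$\left(o{\left(F{\left(-1 \right)} \right)} + 43\right)^{2} = \left(- 6 \frac{10 \left(-1\right)^{2}}{-4 - 1} + 43\right)^{2} = \left(- 6 \cdot 10 \cdot 1 \frac{1}{-5} + 43\right)^{2} = \left(- 6 \cdot 10 \cdot 1 \left(- \frac{1}{5}\right) + 43\right)^{2} = \left(\left(-6\right) \left(-2\right) + 43\right)^{2} = \left(12 + 43\right)^{2} = 55^{2} = 3025$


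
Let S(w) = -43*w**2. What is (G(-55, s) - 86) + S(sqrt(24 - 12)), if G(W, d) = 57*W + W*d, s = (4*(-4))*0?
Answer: -3737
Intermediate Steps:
s = 0 (s = -16*0 = 0)
(G(-55, s) - 86) + S(sqrt(24 - 12)) = (-55*(57 + 0) - 86) - 43*(sqrt(24 - 12))**2 = (-55*57 - 86) - 43*(sqrt(12))**2 = (-3135 - 86) - 43*(2*sqrt(3))**2 = -3221 - 43*12 = -3221 - 516 = -3737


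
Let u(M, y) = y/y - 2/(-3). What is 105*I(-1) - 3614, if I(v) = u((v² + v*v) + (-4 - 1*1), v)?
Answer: -3439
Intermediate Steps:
u(M, y) = 5/3 (u(M, y) = 1 - 2*(-⅓) = 1 + ⅔ = 5/3)
I(v) = 5/3
105*I(-1) - 3614 = 105*(5/3) - 3614 = 175 - 3614 = -3439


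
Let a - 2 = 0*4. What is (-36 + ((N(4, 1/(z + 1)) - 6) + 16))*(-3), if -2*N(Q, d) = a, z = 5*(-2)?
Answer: 81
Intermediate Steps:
z = -10
a = 2 (a = 2 + 0*4 = 2 + 0 = 2)
N(Q, d) = -1 (N(Q, d) = -½*2 = -1)
(-36 + ((N(4, 1/(z + 1)) - 6) + 16))*(-3) = (-36 + ((-1 - 6) + 16))*(-3) = (-36 + (-7 + 16))*(-3) = (-36 + 9)*(-3) = -27*(-3) = 81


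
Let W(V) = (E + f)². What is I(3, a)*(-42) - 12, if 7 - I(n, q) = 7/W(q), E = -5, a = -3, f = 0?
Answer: -7356/25 ≈ -294.24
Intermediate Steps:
W(V) = 25 (W(V) = (-5 + 0)² = (-5)² = 25)
I(n, q) = 168/25 (I(n, q) = 7 - 7/25 = 168/25)
I(3, a)*(-42) - 12 = (168/25)*(-42) - 12 = -7056/25 - 12 = -7356/25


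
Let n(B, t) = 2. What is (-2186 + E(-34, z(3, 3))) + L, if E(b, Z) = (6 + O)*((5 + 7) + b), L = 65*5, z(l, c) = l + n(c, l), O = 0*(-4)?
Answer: -1993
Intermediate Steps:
O = 0
z(l, c) = 2 + l (z(l, c) = l + 2 = 2 + l)
L = 325
E(b, Z) = 72 + 6*b (E(b, Z) = (6 + 0)*((5 + 7) + b) = 6*(12 + b) = 72 + 6*b)
(-2186 + E(-34, z(3, 3))) + L = (-2186 + (72 + 6*(-34))) + 325 = (-2186 + (72 - 204)) + 325 = (-2186 - 132) + 325 = -2318 + 325 = -1993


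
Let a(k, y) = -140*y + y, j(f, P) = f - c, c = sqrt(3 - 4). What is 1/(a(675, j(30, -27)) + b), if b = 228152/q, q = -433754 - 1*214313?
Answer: -1751509645941314/7312526485532125733 - 58378726271971*I/7312526485532125733 ≈ -0.00023952 - 7.9834e-6*I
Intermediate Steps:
c = I (c = sqrt(-1) = I ≈ 1.0*I)
j(f, P) = f - I
q = -648067 (q = -433754 - 214313 = -648067)
a(k, y) = -139*y
b = -228152/648067 (b = 228152/(-648067) = 228152*(-1/648067) = -228152/648067 ≈ -0.35205)
1/(a(675, j(30, -27)) + b) = 1/(-139*(30 - I) - 228152/648067) = 1/((-4170 + 139*I) - 228152/648067) = 1/(-2702667542/648067 + 139*I) = 419990836489*(-2702667542/648067 - 139*I)/7312526485532125733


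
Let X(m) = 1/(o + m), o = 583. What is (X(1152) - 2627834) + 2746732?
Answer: 206288031/1735 ≈ 1.1890e+5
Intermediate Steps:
X(m) = 1/(583 + m)
(X(1152) - 2627834) + 2746732 = (1/(583 + 1152) - 2627834) + 2746732 = (1/1735 - 2627834) + 2746732 = -4559291989/1735 + 2746732 = 206288031/1735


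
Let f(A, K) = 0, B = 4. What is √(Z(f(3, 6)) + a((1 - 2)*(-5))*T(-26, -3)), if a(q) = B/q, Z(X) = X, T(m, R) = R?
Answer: 2*I*√15/5 ≈ 1.5492*I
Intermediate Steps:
a(q) = 4/q
√(Z(f(3, 6)) + a((1 - 2)*(-5))*T(-26, -3)) = √(0 + (4/(((1 - 2)*(-5))))*(-3)) = √(0 + (4/((-1*(-5))))*(-3)) = √(0 + (4/5)*(-3)) = √(0 + (4*(⅕))*(-3)) = √(0 + (⅘)*(-3)) = √(0 - 12/5) = √(-12/5) = 2*I*√15/5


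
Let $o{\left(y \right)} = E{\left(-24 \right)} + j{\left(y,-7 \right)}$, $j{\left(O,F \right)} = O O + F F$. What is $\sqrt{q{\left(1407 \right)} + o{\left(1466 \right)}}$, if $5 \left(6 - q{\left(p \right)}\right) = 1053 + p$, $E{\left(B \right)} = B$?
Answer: $\sqrt{2148695} \approx 1465.8$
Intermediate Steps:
$j{\left(O,F \right)} = F^{2} + O^{2}$ ($j{\left(O,F \right)} = O^{2} + F^{2} = F^{2} + O^{2}$)
$q{\left(p \right)} = - \frac{1023}{5} - \frac{p}{5}$ ($q{\left(p \right)} = 6 - \frac{1053 + p}{5} = 6 - \left(\frac{1053}{5} + \frac{p}{5}\right) = - \frac{1023}{5} - \frac{p}{5}$)
$o{\left(y \right)} = 25 + y^{2}$ ($o{\left(y \right)} = -24 + \left(\left(-7\right)^{2} + y^{2}\right) = -24 + \left(49 + y^{2}\right) = 25 + y^{2}$)
$\sqrt{q{\left(1407 \right)} + o{\left(1466 \right)}} = \sqrt{\left(- \frac{1023}{5} - \frac{1407}{5}\right) + \left(25 + 1466^{2}\right)} = \sqrt{\left(- \frac{1023}{5} - \frac{1407}{5}\right) + \left(25 + 2149156\right)} = \sqrt{-486 + 2149181} = \sqrt{2148695}$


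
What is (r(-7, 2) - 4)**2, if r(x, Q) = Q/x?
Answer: 900/49 ≈ 18.367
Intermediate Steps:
(r(-7, 2) - 4)**2 = (2/(-7) - 4)**2 = (2*(-1/7) - 4)**2 = (-2/7 - 4)**2 = (-30/7)**2 = 900/49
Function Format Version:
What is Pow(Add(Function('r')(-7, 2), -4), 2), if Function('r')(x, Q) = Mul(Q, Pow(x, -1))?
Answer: Rational(900, 49) ≈ 18.367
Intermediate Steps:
Pow(Add(Function('r')(-7, 2), -4), 2) = Pow(Add(Mul(2, Pow(-7, -1)), -4), 2) = Pow(Add(Mul(2, Rational(-1, 7)), -4), 2) = Pow(Add(Rational(-2, 7), -4), 2) = Pow(Rational(-30, 7), 2) = Rational(900, 49)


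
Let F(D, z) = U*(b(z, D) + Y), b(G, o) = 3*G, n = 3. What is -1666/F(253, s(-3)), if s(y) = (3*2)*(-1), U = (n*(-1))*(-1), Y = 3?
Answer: 1666/45 ≈ 37.022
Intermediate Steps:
U = 3 (U = (3*(-1))*(-1) = -3*(-1) = 3)
s(y) = -6 (s(y) = 6*(-1) = -6)
F(D, z) = 9 + 9*z (F(D, z) = 3*(3*z + 3) = 3*(3 + 3*z) = 9 + 9*z)
-1666/F(253, s(-3)) = -1666/(9 + 9*(-6)) = -1666/(9 - 54) = -1666/(-45) = -1666*(-1/45) = 1666/45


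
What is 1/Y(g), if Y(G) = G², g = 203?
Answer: 1/41209 ≈ 2.4267e-5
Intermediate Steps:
1/Y(g) = 1/(203²) = 1/41209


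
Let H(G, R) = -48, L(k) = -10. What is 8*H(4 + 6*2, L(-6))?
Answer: -384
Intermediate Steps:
8*H(4 + 6*2, L(-6)) = 8*(-48) = -384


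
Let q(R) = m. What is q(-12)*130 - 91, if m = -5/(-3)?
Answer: 377/3 ≈ 125.67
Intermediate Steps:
m = 5/3 (m = -5*(-⅓) = 5/3 ≈ 1.6667)
q(R) = 5/3
q(-12)*130 - 91 = (5/3)*130 - 91 = 650/3 - 91 = 377/3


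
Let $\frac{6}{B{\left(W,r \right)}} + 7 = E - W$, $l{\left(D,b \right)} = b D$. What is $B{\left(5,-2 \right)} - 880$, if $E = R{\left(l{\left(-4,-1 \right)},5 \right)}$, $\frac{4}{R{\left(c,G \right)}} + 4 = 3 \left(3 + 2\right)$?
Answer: $- \frac{56353}{64} \approx -880.52$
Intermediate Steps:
$l{\left(D,b \right)} = D b$
$R{\left(c,G \right)} = \frac{4}{11}$ ($R{\left(c,G \right)} = \frac{4}{-4 + 3 \left(3 + 2\right)} = \frac{4}{-4 + 3 \cdot 5} = \frac{4}{-4 + 15} = \frac{4}{11}$)
$E = \frac{4}{11} \approx 0.36364$
$B{\left(W,r \right)} = \frac{6}{- \frac{73}{11} - W}$ ($B{\left(W,r \right)} = \frac{6}{-7 - \left(- \frac{4}{11} + W\right)} = \frac{6}{- \frac{73}{11} - W}$)
$B{\left(5,-2 \right)} - 880 = - \frac{66}{73 + 11 \cdot 5} - 880 = - \frac{66}{73 + 55} - 880 = - \frac{66}{128} - 880 = \left(-66\right) \frac{1}{128} - 880 = - \frac{33}{64} - 880 = - \frac{56353}{64}$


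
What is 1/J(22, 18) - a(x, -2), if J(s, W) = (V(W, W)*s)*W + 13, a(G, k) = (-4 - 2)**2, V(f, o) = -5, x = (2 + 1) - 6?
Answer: -70813/1967 ≈ -36.000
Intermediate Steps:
x = -3 (x = 3 - 6 = -3)
a(G, k) = 36 (a(G, k) = (-6)**2 = 36)
J(s, W) = 13 - 5*W*s (J(s, W) = (-5*s)*W + 13 = -5*W*s + 13 = 13 - 5*W*s)
1/J(22, 18) - a(x, -2) = 1/(13 - 5*18*22) - 1*36 = 1/(13 - 1980) - 36 = 1/(-1967) - 36 = -1/1967 - 36 = -70813/1967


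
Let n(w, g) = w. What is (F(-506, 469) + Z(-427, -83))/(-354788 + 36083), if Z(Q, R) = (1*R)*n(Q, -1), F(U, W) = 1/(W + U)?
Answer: -1311316/11792085 ≈ -0.11120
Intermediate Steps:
F(U, W) = 1/(U + W)
Z(Q, R) = Q*R (Z(Q, R) = (1*R)*Q = R*Q = Q*R)
(F(-506, 469) + Z(-427, -83))/(-354788 + 36083) = (1/(-506 + 469) - 427*(-83))/(-354788 + 36083) = (1/(-37) + 35441)/(-318705) = (-1/37 + 35441)*(-1/318705) = (1311316/37)*(-1/318705) = -1311316/11792085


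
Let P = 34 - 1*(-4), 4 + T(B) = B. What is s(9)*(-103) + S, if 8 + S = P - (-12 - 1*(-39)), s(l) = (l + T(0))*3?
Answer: -1542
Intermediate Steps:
T(B) = -4 + B
s(l) = -12 + 3*l (s(l) = (l + (-4 + 0))*3 = (l - 4)*3 = (-4 + l)*3 = -12 + 3*l)
P = 38 (P = 34 + 4 = 38)
S = 3 (S = -8 + (38 - (-12 - 1*(-39))) = -8 + (38 - (-12 + 39)) = -8 + (38 - 1*27) = -8 + (38 - 27) = -8 + 11 = 3)
s(9)*(-103) + S = (-12 + 3*9)*(-103) + 3 = (-12 + 27)*(-103) + 3 = 15*(-103) + 3 = -1545 + 3 = -1542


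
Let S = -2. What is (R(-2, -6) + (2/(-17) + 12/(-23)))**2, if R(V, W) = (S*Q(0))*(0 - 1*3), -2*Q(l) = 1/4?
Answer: 4721929/2446096 ≈ 1.9304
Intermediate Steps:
Q(l) = -1/8 (Q(l) = -1/2/4 = -1/2*1/4 = -1/8)
R(V, W) = -3/4 (R(V, W) = (-2*(-1/8))*(0 - 1*3) = (0 - 3)/4 = (1/4)*(-3) = -3/4)
(R(-2, -6) + (2/(-17) + 12/(-23)))**2 = (-3/4 + (2/(-17) + 12/(-23)))**2 = (-3/4 + (2*(-1/17) + 12*(-1/23)))**2 = (-3/4 + (-2/17 - 12/23))**2 = (-3/4 - 250/391)**2 = (-2173/1564)**2 = 4721929/2446096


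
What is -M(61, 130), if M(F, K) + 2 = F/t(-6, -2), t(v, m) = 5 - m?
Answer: -47/7 ≈ -6.7143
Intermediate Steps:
M(F, K) = -2 + F/7 (M(F, K) = -2 + F/(5 - 1*(-2)) = -2 + F/(5 + 2) = -2 + F/7)
-M(61, 130) = -(-2 + (1/7)*61) = -(-2 + 61/7) = -1*47/7 = -47/7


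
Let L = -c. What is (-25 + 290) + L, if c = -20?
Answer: 285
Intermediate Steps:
L = 20 (L = -1*(-20) = 20)
(-25 + 290) + L = (-25 + 290) + 20 = 265 + 20 = 285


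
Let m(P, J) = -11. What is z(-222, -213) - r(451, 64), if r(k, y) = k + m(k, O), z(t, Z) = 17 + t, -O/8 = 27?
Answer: -645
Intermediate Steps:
O = -216 (O = -8*27 = -216)
r(k, y) = -11 + k (r(k, y) = k - 11 = -11 + k)
z(-222, -213) - r(451, 64) = (17 - 222) - (-11 + 451) = -205 - 1*440 = -205 - 440 = -645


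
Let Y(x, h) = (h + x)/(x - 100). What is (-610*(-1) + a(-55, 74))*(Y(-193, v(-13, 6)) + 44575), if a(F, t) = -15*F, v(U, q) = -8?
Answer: 18742070060/293 ≈ 6.3966e+7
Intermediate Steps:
Y(x, h) = (h + x)/(-100 + x)
(-610*(-1) + a(-55, 74))*(Y(-193, v(-13, 6)) + 44575) = (-610*(-1) - 15*(-55))*((-8 - 193)/(-100 - 193) + 44575) = (610 + 825)*(-201/(-293) + 44575) = 1435*(-1/293*(-201) + 44575) = 1435*(201/293 + 44575) = 1435*(13060676/293) = 18742070060/293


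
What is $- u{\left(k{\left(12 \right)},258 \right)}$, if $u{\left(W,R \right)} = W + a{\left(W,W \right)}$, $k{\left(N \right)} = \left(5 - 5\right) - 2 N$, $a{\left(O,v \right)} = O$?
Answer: $48$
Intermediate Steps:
$k{\left(N \right)} = - 2 N$ ($k{\left(N \right)} = 0 - 2 N = - 2 N$)
$u{\left(W,R \right)} = 2 W$ ($u{\left(W,R \right)} = W + W = 2 W$)
$- u{\left(k{\left(12 \right)},258 \right)} = - 2 \left(\left(-2\right) 12\right) = - 2 \left(-24\right) = \left(-1\right) \left(-48\right) = 48$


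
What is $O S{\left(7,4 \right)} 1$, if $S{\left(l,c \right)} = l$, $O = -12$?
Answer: $-84$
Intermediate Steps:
$O S{\left(7,4 \right)} 1 = \left(-12\right) 7 \cdot 1 = \left(-84\right) 1 = -84$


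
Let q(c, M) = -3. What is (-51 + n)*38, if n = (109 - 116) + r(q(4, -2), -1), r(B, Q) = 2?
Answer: -2128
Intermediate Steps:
n = -5 (n = (109 - 116) + 2 = -7 + 2 = -5)
(-51 + n)*38 = (-51 - 5)*38 = -56*38 = -2128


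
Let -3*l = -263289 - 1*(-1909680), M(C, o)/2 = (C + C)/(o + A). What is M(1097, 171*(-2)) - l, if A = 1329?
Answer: 541667027/987 ≈ 5.4880e+5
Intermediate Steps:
M(C, o) = 4*C/(1329 + o) (M(C, o) = 2*((C + C)/(o + 1329)) = 2*((2*C)/(1329 + o)) = 2*(2*C/(1329 + o)) = 4*C/(1329 + o))
l = -548797 (l = -(-263289 - 1*(-1909680))/3 = -(-263289 + 1909680)/3 = -1/3*1646391 = -548797)
M(1097, 171*(-2)) - l = 4*1097/(1329 + 171*(-2)) - 1*(-548797) = 4*1097/(1329 - 342) + 548797 = 4*1097/987 + 548797 = 4*1097*(1/987) + 548797 = 4388/987 + 548797 = 541667027/987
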